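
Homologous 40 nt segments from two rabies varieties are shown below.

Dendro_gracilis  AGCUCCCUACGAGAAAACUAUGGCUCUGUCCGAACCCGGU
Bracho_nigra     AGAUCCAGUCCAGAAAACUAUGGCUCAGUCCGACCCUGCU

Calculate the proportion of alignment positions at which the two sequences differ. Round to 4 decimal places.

0.2250

Differing sites — 3:C/A; 7:C/A; 8:U/G; 9:A/U; 11:G/C; 27:U/A; 34:A/C; 37:C/U; 39:G/C.
There are 9 differences over 40 sites, so p = 9/40 = 0.2250.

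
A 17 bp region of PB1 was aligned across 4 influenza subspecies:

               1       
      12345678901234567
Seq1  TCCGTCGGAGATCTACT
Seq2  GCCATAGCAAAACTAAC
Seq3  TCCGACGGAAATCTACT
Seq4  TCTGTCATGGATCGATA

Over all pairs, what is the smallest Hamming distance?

2

Pairwise Hamming distances:
  Seq1 vs Seq2: 8
  Seq1 vs Seq3: 2
  Seq1 vs Seq4: 7
  Seq2 vs Seq3: 8
  Seq2 vs Seq4: 12
  Seq3 vs Seq4: 9
The smallest is 2, between Seq1 and Seq3.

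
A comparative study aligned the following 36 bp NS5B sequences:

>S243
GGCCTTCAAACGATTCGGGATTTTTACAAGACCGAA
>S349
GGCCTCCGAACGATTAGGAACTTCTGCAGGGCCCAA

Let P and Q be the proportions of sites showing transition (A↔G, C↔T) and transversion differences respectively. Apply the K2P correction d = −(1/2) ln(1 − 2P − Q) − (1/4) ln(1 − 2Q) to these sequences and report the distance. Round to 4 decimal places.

Differing sites — 6:T/C (Ti); 8:A/G (Ti); 16:C/A (Tv); 19:G/A (Ti); 21:T/C (Ti); 24:T/C (Ti); 26:A/G (Ti); 29:A/G (Ti); 31:A/G (Ti); 34:G/C (Tv).
Of the 10 differences, 8 transitions and 2 transversions over 36 sites: P = 8/36 = 0.222222, Q = 2/36 = 0.055556.
d = −0.5·ln(0.500000) − 0.25·ln(0.888888) = −0.5·(-0.693147) − 0.25·(-0.117784) = 0.3760.

0.3760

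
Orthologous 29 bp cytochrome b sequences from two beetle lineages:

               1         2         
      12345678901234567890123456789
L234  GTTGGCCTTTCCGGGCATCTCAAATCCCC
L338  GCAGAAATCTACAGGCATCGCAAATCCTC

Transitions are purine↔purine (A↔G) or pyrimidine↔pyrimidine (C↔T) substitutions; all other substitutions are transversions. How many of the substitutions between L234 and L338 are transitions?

Mismatches occur at site 2 (T↔C, transition), site 3 (T↔A, transversion), site 5 (G↔A, transition), site 6 (C↔A, transversion), site 7 (C↔A, transversion), site 9 (T↔C, transition), site 11 (C↔A, transversion), site 13 (G↔A, transition), site 20 (T↔G, transversion), site 28 (C↔T, transition).
Of the 10 differences, 5 transitions and 5 transversions, so the answer is 5.

5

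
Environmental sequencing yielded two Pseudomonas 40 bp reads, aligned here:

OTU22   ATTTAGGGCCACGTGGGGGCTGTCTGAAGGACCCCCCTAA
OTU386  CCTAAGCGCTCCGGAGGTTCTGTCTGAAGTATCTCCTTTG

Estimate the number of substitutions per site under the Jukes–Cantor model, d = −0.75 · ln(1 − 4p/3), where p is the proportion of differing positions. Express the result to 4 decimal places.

0.5716

Mismatches occur at site 1 (A→C), site 2 (T→C), site 4 (T→A), site 7 (G→C), site 10 (C→T), site 11 (A→C), site 14 (T→G), site 15 (G→A), site 18 (G→T), site 19 (G→T), site 30 (G→T), site 32 (C→T), site 34 (C→T), site 37 (C→T), site 39 (A→T), site 40 (A→G).
p = 16/40 = 0.400000.
d = −0.75 · ln(1 − (4/3)·0.400000) = −0.75 · ln(0.466667) = −0.75 · (-0.762139) = 0.5716.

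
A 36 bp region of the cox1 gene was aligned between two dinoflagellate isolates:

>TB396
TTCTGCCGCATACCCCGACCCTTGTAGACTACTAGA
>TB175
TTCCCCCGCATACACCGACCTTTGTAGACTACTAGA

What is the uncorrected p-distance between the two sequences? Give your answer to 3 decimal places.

0.111

The sequences differ at positions 4 (T/C), 5 (G/C), 14 (C/A), 21 (C/T).
There are 4 differences over 36 sites, so p = 4/36 = 0.111.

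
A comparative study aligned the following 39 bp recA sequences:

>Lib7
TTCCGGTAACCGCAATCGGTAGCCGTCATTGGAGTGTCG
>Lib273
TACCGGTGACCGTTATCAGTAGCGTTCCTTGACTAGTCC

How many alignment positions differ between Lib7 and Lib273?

13

Differing sites — 2:T/A; 8:A/G; 13:C/T; 14:A/T; 18:G/A; 24:C/G; 25:G/T; 28:A/C; 32:G/A; 33:A/C; 34:G/T; 35:T/A; 39:G/C.
That gives 13 mismatches out of 39 aligned sites, so the Hamming distance is 13.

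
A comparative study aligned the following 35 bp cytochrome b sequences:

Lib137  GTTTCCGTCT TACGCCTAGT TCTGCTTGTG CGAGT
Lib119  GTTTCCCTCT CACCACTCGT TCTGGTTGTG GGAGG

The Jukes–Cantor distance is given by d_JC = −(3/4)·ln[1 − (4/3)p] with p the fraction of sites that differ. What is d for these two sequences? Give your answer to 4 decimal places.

0.2726

Mismatches occur at site 7 (G→C), site 11 (T→C), site 14 (G→C), site 15 (C→A), site 18 (A→C), site 25 (C→G), site 31 (C→G), site 35 (T→G).
p = 8/35 = 0.228571.
d = −0.75 · ln(1 − (4/3)·0.228571) = −0.75 · ln(0.695239) = −0.75 · (-0.363500) = 0.2726.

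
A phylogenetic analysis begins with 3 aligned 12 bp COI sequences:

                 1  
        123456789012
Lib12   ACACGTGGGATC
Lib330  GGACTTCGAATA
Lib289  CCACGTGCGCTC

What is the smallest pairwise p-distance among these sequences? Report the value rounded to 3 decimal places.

Pairwise Hamming distances:
  Lib12 vs Lib330: 6
  Lib12 vs Lib289: 3
  Lib330 vs Lib289: 8
The smallest is 3 mismatches, between Lib12 and Lib289; p = 3/12 = 0.250.

0.250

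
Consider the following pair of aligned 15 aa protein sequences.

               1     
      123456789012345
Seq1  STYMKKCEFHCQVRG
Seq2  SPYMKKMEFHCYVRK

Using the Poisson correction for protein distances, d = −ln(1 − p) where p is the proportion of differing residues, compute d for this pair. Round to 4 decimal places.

0.3102

Differing sites — 2:T/P; 7:C/M; 12:Q/Y; 15:G/K.
p = 4/15 = 0.266667.
d = −ln(1 − 0.266667) = −ln(0.733333) = 0.3102.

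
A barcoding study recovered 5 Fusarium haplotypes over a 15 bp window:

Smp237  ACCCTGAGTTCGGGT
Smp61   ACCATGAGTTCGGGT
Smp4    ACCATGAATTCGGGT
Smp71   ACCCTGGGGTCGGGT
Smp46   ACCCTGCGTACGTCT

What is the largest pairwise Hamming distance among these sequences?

Pairwise Hamming distances:
  Smp237 vs Smp61: 1
  Smp237 vs Smp4: 2
  Smp237 vs Smp71: 2
  Smp237 vs Smp46: 4
  Smp61 vs Smp4: 1
  Smp61 vs Smp71: 3
  Smp61 vs Smp46: 5
  Smp4 vs Smp71: 4
  Smp4 vs Smp46: 6
  Smp71 vs Smp46: 5
The largest is 6, between Smp4 and Smp46.

6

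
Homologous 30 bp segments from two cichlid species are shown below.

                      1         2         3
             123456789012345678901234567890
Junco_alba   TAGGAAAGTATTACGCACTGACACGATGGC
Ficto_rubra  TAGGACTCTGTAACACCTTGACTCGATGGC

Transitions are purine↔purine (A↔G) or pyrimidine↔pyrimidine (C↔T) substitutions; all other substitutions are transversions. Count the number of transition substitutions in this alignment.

Differing sites — 6:A/C (Tv); 7:A/T (Tv); 8:G/C (Tv); 10:A/G (Ti); 12:T/A (Tv); 15:G/A (Ti); 17:A/C (Tv); 18:C/T (Ti); 23:A/T (Tv).
Of the 9 differences, 3 transitions and 6 transversions, so the answer is 3.

3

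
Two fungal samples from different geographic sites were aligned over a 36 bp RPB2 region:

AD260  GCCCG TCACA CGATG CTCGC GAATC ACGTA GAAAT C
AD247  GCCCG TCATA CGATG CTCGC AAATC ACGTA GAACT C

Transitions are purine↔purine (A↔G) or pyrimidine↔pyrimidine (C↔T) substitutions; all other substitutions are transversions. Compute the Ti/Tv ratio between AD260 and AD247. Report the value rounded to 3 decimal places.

The sequences differ at positions 9 (C/T, transition), 21 (G/A, transition), 34 (A/C, transversion).
Of the 3 differences, 2 transitions and 1 transversion, so Ti/Tv = 2/1 = 2.000.

2.000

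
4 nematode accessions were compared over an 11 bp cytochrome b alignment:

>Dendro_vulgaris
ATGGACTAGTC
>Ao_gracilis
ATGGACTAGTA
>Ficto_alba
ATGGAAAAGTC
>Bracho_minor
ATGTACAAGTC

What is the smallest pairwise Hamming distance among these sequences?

Pairwise Hamming distances:
  Dendro_vulgaris vs Ao_gracilis: 1
  Dendro_vulgaris vs Ficto_alba: 2
  Dendro_vulgaris vs Bracho_minor: 2
  Ao_gracilis vs Ficto_alba: 3
  Ao_gracilis vs Bracho_minor: 3
  Ficto_alba vs Bracho_minor: 2
The smallest is 1, between Dendro_vulgaris and Ao_gracilis.

1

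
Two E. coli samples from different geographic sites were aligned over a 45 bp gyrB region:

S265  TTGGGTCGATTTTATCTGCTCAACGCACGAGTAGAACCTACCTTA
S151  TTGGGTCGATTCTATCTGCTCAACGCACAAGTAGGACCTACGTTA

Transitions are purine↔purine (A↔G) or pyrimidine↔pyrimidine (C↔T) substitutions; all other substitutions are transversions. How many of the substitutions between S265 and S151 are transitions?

3

Differing sites — 12:T/C (Ti); 29:G/A (Ti); 35:A/G (Ti); 42:C/G (Tv).
Of the 4 differences, 3 transitions and 1 transversion, so the answer is 3.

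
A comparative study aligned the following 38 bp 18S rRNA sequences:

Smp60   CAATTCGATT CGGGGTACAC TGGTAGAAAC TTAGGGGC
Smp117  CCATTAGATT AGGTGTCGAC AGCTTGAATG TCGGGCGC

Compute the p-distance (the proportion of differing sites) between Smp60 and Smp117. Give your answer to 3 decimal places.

Differing sites — 2:A/C; 6:C/A; 11:C/A; 14:G/T; 17:A/C; 18:C/G; 21:T/A; 23:G/C; 25:A/T; 29:A/T; 30:C/G; 32:T/C; 33:A/G; 36:G/C.
There are 14 differences over 38 sites, so p = 14/38 = 0.368.

0.368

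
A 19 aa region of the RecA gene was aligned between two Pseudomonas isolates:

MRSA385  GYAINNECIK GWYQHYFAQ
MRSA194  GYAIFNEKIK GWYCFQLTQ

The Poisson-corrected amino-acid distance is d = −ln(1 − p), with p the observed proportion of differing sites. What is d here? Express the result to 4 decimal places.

The sequences differ at positions 5 (N/F), 8 (C/K), 14 (Q/C), 15 (H/F), 16 (Y/Q), 17 (F/L), 18 (A/T).
p = 7/19 = 0.368421.
d = −ln(1 − 0.368421) = −ln(0.631579) = 0.4595.

0.4595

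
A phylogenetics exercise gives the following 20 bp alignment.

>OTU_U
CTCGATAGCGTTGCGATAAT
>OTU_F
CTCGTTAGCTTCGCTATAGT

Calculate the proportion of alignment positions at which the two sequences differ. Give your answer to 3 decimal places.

Mismatches occur at site 5 (A↔T), site 10 (G↔T), site 12 (T↔C), site 15 (G↔T), site 19 (A↔G).
There are 5 differences over 20 sites, so p = 5/20 = 0.250.

0.250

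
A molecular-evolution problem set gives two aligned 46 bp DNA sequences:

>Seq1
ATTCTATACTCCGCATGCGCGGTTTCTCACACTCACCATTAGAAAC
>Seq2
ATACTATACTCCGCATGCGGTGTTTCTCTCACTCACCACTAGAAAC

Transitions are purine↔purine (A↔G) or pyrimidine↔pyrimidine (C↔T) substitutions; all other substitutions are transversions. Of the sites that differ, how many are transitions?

Differing sites — 3:T/A (Tv); 20:C/G (Tv); 21:G/T (Tv); 29:A/T (Tv); 39:T/C (Ti).
Of the 5 differences, 1 transition and 4 transversions, so the answer is 1.

1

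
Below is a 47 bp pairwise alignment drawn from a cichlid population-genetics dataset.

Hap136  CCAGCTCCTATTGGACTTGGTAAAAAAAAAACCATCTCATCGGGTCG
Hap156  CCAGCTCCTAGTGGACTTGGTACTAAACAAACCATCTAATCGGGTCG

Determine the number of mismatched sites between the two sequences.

The sequences differ at positions 11 (T/G), 23 (A/C), 24 (A/T), 28 (A/C), 38 (C/A).
That gives 5 mismatches out of 47 aligned sites, so the Hamming distance is 5.

5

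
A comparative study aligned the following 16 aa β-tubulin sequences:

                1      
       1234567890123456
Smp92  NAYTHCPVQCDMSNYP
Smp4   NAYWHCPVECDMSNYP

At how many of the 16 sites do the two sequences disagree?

Mismatches occur at site 4 (T/W), site 9 (Q/E).
That gives 2 mismatches out of 16 aligned sites, so the Hamming distance is 2.

2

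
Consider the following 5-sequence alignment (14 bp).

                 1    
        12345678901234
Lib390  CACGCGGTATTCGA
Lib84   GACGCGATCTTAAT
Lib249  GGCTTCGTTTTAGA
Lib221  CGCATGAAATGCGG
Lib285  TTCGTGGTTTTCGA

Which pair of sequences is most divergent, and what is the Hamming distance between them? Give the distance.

Pairwise Hamming distances:
  Lib390 vs Lib84: 6
  Lib390 vs Lib249: 7
  Lib390 vs Lib221: 7
  Lib390 vs Lib285: 4
  Lib84 vs Lib249: 8
  Lib84 vs Lib221: 10
  Lib84 vs Lib285: 8
  Lib249 vs Lib221: 9
  Lib249 vs Lib285: 5
  Lib221 vs Lib285: 8
The largest is 10, between Lib84 and Lib221.

10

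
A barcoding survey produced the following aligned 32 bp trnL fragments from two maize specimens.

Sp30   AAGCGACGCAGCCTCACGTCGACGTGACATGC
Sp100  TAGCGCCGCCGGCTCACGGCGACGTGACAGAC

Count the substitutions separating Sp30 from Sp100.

The sequences differ at positions 1 (A/T), 6 (A/C), 10 (A/C), 12 (C/G), 19 (T/G), 30 (T/G), 31 (G/A).
That gives 7 mismatches out of 32 aligned sites, so the Hamming distance is 7.

7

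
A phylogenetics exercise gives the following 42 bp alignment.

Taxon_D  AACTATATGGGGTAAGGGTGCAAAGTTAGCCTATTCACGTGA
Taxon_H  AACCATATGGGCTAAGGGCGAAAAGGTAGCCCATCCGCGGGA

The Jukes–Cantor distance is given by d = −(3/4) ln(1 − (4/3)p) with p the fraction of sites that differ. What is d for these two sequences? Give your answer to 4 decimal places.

Mismatches occur at site 4 (T/C), site 12 (G/C), site 19 (T/C), site 21 (C/A), site 26 (T/G), site 32 (T/C), site 35 (T/C), site 37 (A/G), site 40 (T/G).
p = 9/42 = 0.214286.
d = −0.75 · ln(1 − (4/3)·0.214286) = −0.75 · ln(0.714285) = −0.75 · (-0.336473) = 0.2524.

0.2524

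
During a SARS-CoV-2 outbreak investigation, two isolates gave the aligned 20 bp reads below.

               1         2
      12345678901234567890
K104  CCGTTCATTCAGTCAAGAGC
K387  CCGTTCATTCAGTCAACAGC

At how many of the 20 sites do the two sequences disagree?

1

The sequences differ at position 17 (G/C).
That gives 1 mismatch out of 20 aligned sites, so the Hamming distance is 1.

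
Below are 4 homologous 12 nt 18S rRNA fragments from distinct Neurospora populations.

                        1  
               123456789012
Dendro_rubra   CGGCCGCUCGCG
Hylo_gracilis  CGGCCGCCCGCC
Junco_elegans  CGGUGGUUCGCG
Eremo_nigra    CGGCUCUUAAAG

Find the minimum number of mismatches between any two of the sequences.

2

Pairwise Hamming distances:
  Dendro_rubra vs Hylo_gracilis: 2
  Dendro_rubra vs Junco_elegans: 3
  Dendro_rubra vs Eremo_nigra: 6
  Hylo_gracilis vs Junco_elegans: 5
  Hylo_gracilis vs Eremo_nigra: 8
  Junco_elegans vs Eremo_nigra: 6
The smallest is 2, between Dendro_rubra and Hylo_gracilis.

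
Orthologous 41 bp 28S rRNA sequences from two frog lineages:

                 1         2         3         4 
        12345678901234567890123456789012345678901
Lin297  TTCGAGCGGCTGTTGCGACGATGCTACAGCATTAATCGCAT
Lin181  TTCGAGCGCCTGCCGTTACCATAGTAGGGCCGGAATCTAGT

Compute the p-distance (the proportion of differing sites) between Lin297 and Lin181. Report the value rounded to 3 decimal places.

Mismatches occur at site 9 (G→C), site 13 (T→C), site 14 (T→C), site 16 (C→T), site 17 (G→T), site 20 (G→C), site 23 (G→A), site 24 (C→G), site 27 (C→G), site 28 (A→G), site 31 (A→C), site 32 (T→G), site 33 (T→G), site 38 (G→T), site 39 (C→A), site 40 (A→G).
There are 16 differences over 41 sites, so p = 16/41 = 0.390.

0.390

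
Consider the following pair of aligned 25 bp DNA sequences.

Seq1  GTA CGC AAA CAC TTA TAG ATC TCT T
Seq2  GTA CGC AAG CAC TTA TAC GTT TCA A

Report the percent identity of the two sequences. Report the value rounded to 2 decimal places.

76.00%

The sequences differ at positions 9 (A/G), 18 (G/C), 19 (A/G), 21 (C/T), 24 (T/A), 25 (T/A).
19 of the 25 sites match, so the percent identity is 19/25 × 100 = 76.00%.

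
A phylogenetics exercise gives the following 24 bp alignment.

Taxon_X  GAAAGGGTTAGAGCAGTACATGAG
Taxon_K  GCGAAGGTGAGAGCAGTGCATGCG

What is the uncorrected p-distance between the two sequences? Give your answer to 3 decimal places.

The sequences differ at positions 2 (A/C), 3 (A/G), 5 (G/A), 9 (T/G), 18 (A/G), 23 (A/C).
There are 6 differences over 24 sites, so p = 6/24 = 0.250.

0.250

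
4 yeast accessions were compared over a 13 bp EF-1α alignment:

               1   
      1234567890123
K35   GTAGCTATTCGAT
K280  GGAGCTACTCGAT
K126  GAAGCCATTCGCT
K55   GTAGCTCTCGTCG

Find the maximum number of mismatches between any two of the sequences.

Pairwise Hamming distances:
  K35 vs K280: 2
  K35 vs K126: 3
  K35 vs K55: 6
  K280 vs K126: 4
  K280 vs K55: 8
  K126 vs K55: 7
The largest is 8, between K280 and K55.

8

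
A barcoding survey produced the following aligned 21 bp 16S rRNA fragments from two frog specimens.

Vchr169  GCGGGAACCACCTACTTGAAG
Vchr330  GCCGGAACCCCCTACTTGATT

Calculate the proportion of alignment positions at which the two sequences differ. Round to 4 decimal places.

0.1905

Mismatches occur at site 3 (G↔C), site 10 (A↔C), site 20 (A↔T), site 21 (G↔T).
There are 4 differences over 21 sites, so p = 4/21 = 0.1905.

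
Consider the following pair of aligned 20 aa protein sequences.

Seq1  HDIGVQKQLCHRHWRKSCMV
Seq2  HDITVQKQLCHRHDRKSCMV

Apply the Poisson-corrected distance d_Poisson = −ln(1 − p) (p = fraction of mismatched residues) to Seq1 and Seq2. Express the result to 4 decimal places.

Mismatches occur at site 4 (G↔T), site 14 (W↔D).
p = 2/20 = 0.100000.
d = −ln(1 − 0.100000) = −ln(0.900000) = 0.1054.

0.1054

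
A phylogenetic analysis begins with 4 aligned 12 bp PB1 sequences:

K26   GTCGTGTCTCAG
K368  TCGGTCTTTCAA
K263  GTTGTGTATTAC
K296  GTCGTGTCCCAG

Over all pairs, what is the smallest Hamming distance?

1

Pairwise Hamming distances:
  K26 vs K368: 6
  K26 vs K263: 4
  K26 vs K296: 1
  K368 vs K263: 7
  K368 vs K296: 7
  K263 vs K296: 5
The smallest is 1, between K26 and K296.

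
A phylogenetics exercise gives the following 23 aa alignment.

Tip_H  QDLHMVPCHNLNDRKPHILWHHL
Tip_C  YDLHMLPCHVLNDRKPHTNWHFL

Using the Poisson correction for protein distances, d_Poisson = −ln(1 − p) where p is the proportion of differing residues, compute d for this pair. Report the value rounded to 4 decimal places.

Mismatches occur at site 1 (Q→Y), site 6 (V→L), site 10 (N→V), site 18 (I→T), site 19 (L→N), site 22 (H→F).
p = 6/23 = 0.260870.
d = −ln(1 − 0.260870) = −ln(0.739130) = 0.3023.

0.3023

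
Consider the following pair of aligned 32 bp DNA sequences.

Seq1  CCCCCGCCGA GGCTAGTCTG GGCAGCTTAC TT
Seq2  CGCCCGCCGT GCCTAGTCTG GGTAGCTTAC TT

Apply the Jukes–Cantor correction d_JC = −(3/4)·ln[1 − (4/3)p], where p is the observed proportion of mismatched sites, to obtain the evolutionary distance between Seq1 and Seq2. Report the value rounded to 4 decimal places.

The sequences differ at positions 2 (C/G), 10 (A/T), 12 (G/C), 23 (C/T).
p = 4/32 = 0.125000.
d = −0.75 · ln(1 − (4/3)·0.125000) = −0.75 · ln(0.833333) = −0.75 · (-0.182322) = 0.1367.

0.1367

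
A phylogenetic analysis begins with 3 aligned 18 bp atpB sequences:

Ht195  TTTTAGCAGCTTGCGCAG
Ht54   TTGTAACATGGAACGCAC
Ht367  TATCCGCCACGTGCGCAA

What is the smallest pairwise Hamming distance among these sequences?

Pairwise Hamming distances:
  Ht195 vs Ht54: 8
  Ht195 vs Ht367: 7
  Ht54 vs Ht367: 11
The smallest is 7, between Ht195 and Ht367.

7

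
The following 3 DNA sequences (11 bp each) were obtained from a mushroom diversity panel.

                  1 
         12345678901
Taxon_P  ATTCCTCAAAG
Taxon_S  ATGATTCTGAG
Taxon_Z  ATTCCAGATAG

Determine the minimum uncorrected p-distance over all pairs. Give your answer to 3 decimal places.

0.273

Pairwise Hamming distances:
  Taxon_P vs Taxon_S: 5
  Taxon_P vs Taxon_Z: 3
  Taxon_S vs Taxon_Z: 7
The smallest is 3 mismatches, between Taxon_P and Taxon_Z; p = 3/11 = 0.273.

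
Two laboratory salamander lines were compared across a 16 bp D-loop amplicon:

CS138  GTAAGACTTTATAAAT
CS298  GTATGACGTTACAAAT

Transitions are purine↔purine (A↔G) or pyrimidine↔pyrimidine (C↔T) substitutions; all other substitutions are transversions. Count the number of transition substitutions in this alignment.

1

The sequences differ at positions 4 (A/T, transversion), 8 (T/G, transversion), 12 (T/C, transition).
Of the 3 differences, 1 transition and 2 transversions, so the answer is 1.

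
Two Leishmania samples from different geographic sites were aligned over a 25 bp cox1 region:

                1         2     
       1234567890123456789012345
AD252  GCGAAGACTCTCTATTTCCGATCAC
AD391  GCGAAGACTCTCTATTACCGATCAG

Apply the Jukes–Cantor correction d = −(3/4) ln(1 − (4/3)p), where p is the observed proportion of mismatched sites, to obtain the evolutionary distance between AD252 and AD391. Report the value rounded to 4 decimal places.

0.0846

The sequences differ at positions 17 (T/A), 25 (C/G).
p = 2/25 = 0.080000.
d = −0.75 · ln(1 − (4/3)·0.080000) = −0.75 · ln(0.893333) = −0.75 · (-0.112796) = 0.0846.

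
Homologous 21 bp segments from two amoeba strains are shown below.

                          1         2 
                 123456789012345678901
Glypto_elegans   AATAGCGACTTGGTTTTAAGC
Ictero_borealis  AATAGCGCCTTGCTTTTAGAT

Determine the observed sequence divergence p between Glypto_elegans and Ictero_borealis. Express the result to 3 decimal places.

0.238

Differing sites — 8:A/C; 13:G/C; 19:A/G; 20:G/A; 21:C/T.
There are 5 differences over 21 sites, so p = 5/21 = 0.238.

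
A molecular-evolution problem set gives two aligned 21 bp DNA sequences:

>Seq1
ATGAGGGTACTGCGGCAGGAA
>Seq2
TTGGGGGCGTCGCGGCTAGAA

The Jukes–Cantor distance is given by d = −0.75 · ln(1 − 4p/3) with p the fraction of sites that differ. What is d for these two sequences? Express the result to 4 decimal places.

Differing sites — 1:A/T; 4:A/G; 8:T/C; 9:A/G; 10:C/T; 11:T/C; 17:A/T; 18:G/A.
p = 8/21 = 0.380952.
d = −0.75 · ln(1 − (4/3)·0.380952) = −0.75 · ln(0.492064) = −0.75 · (-0.709146) = 0.5319.

0.5319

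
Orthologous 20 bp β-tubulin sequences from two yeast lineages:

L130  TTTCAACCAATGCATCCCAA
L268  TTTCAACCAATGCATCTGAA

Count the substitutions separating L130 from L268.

2

Differing sites — 17:C/T; 18:C/G.
That gives 2 mismatches out of 20 aligned sites, so the Hamming distance is 2.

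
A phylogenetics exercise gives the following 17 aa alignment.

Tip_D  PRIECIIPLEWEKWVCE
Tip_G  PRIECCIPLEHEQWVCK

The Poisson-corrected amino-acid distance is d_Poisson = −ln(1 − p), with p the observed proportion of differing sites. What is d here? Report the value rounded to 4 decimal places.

0.2683

Differing sites — 6:I/C; 11:W/H; 13:K/Q; 17:E/K.
p = 4/17 = 0.235294.
d = −ln(1 − 0.235294) = −ln(0.764706) = 0.2683.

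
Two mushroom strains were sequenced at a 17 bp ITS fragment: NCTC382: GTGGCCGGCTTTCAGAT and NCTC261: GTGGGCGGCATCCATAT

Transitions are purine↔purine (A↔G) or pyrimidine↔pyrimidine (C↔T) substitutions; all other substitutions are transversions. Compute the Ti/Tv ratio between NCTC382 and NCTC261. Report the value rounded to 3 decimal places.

0.333

The sequences differ at positions 5 (C/G, transversion), 10 (T/A, transversion), 12 (T/C, transition), 15 (G/T, transversion).
Of the 4 differences, 1 transition and 3 transversions, so Ti/Tv = 1/3 = 0.333.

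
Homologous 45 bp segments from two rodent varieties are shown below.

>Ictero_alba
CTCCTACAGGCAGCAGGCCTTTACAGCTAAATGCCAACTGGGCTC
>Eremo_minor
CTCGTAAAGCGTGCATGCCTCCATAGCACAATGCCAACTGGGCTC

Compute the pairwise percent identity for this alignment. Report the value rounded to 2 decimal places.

Differing sites — 4:C/G; 7:C/A; 10:G/C; 11:C/G; 12:A/T; 16:G/T; 21:T/C; 22:T/C; 24:C/T; 28:T/A; 29:A/C.
34 of the 45 sites match, so the percent identity is 34/45 × 100 = 75.56%.

75.56%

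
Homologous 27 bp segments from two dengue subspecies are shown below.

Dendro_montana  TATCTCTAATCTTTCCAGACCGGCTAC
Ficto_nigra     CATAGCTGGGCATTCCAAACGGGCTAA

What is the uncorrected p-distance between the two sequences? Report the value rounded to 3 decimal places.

The sequences differ at positions 1 (T/C), 4 (C/A), 5 (T/G), 8 (A/G), 9 (A/G), 10 (T/G), 12 (T/A), 18 (G/A), 21 (C/G), 27 (C/A).
There are 10 differences over 27 sites, so p = 10/27 = 0.370.

0.370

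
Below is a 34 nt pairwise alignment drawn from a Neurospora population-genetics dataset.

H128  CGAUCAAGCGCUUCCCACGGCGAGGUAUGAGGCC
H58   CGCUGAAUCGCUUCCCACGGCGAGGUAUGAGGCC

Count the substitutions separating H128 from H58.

3

Differing sites — 3:A/C; 5:C/G; 8:G/U.
That gives 3 mismatches out of 34 aligned sites, so the Hamming distance is 3.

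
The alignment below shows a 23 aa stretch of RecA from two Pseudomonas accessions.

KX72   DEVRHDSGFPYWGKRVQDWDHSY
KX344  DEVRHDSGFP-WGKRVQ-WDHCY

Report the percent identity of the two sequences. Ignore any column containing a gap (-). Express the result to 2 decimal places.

95.24%

Excluding the 2 gap columns leaves 21 comparable sites.
The sequences differ at position 22 (S/C).
20 of the 21 comparable sites match, so the percent identity is 20/21 × 100 = 95.24%.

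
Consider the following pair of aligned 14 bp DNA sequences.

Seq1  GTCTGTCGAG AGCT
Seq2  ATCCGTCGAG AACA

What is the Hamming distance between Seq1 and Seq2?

4

Differing sites — 1:G/A; 4:T/C; 12:G/A; 14:T/A.
That gives 4 mismatches out of 14 aligned sites, so the Hamming distance is 4.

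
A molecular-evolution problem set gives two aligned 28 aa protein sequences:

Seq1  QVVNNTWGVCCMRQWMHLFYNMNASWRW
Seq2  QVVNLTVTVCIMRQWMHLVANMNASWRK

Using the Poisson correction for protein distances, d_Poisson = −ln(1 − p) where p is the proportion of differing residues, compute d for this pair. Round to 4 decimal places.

0.2877

Differing sites — 5:N/L; 7:W/V; 8:G/T; 11:C/I; 19:F/V; 20:Y/A; 28:W/K.
p = 7/28 = 0.250000.
d = −ln(1 − 0.250000) = −ln(0.750000) = 0.2877.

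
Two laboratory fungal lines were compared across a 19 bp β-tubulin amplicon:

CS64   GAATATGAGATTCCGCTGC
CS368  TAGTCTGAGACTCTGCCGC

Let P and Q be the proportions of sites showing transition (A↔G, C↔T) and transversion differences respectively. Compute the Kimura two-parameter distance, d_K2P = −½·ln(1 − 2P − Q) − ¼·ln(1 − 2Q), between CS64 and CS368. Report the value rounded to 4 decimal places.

0.4327

Mismatches occur at site 1 (G↔T, transversion), site 3 (A↔G, transition), site 5 (A↔C, transversion), site 11 (T↔C, transition), site 14 (C↔T, transition), site 17 (T↔C, transition).
Of the 6 differences, 4 transitions and 2 transversions over 19 sites: P = 4/19 = 0.210526, Q = 2/19 = 0.105263.
d = −0.5·ln(0.473685) − 0.25·ln(0.789474) = −0.5·(-0.747213) − 0.25·(-0.236388) = 0.4327.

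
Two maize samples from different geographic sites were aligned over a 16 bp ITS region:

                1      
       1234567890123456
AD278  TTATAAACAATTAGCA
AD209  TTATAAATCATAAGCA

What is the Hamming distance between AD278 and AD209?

3

Mismatches occur at site 8 (C/T), site 9 (A/C), site 12 (T/A).
That gives 3 mismatches out of 16 aligned sites, so the Hamming distance is 3.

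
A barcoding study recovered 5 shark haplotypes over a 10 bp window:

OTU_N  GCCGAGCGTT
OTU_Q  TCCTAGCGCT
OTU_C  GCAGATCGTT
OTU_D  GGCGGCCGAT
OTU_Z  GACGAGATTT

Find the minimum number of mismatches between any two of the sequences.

2

Pairwise Hamming distances:
  OTU_N vs OTU_Q: 3
  OTU_N vs OTU_C: 2
  OTU_N vs OTU_D: 4
  OTU_N vs OTU_Z: 3
  OTU_Q vs OTU_C: 5
  OTU_Q vs OTU_D: 6
  OTU_Q vs OTU_Z: 6
  OTU_C vs OTU_D: 5
  OTU_C vs OTU_Z: 5
  OTU_D vs OTU_Z: 6
The smallest is 2, between OTU_N and OTU_C.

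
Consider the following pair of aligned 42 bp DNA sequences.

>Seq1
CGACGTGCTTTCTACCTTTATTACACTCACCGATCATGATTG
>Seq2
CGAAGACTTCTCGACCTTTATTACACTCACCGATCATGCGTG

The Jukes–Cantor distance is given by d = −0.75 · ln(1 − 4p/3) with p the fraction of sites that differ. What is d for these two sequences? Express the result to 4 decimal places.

The sequences differ at positions 4 (C/A), 6 (T/A), 7 (G/C), 8 (C/T), 10 (T/C), 13 (T/G), 39 (A/C), 40 (T/G).
p = 8/42 = 0.190476.
d = −0.75 · ln(1 − (4/3)·0.190476) = −0.75 · ln(0.746032) = −0.75 · (-0.292987) = 0.2197.

0.2197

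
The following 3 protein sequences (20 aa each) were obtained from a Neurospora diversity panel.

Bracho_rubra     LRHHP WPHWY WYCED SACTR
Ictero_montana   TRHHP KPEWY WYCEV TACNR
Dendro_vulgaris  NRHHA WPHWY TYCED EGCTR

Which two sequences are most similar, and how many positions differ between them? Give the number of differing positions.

Pairwise Hamming distances:
  Bracho_rubra vs Ictero_montana: 6
  Bracho_rubra vs Dendro_vulgaris: 5
  Ictero_montana vs Dendro_vulgaris: 9
The smallest is 5, between Bracho_rubra and Dendro_vulgaris.

5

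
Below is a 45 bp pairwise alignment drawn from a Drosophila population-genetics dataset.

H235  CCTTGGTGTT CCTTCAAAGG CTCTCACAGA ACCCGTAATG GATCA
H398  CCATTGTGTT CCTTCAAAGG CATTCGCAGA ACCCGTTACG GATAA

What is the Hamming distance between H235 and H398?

8

The sequences differ at positions 3 (T/A), 5 (G/T), 22 (T/A), 23 (C/T), 26 (A/G), 37 (A/T), 39 (T/C), 44 (C/A).
That gives 8 mismatches out of 45 aligned sites, so the Hamming distance is 8.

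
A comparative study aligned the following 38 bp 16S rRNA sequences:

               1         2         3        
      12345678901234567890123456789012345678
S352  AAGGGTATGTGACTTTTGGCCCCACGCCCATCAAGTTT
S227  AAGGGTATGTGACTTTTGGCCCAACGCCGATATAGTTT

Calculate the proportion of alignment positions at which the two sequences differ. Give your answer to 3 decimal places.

Differing sites — 23:C/A; 29:C/G; 32:C/A; 33:A/T.
There are 4 differences over 38 sites, so p = 4/38 = 0.105.

0.105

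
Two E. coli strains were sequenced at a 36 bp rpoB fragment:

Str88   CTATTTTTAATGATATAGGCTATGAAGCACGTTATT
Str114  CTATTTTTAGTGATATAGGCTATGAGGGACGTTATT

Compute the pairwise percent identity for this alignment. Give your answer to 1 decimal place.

The sequences differ at positions 10 (A/G), 26 (A/G), 28 (C/G).
33 of the 36 sites match, so the percent identity is 33/36 × 100 = 91.7%.

91.7%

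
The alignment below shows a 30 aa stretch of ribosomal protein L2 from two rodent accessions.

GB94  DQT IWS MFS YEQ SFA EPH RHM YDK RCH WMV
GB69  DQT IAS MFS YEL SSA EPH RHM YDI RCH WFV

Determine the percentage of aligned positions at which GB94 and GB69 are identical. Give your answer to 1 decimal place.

83.3%

The sequences differ at positions 5 (W/A), 12 (Q/L), 14 (F/S), 24 (K/I), 29 (M/F).
25 of the 30 sites match, so the percent identity is 25/30 × 100 = 83.3%.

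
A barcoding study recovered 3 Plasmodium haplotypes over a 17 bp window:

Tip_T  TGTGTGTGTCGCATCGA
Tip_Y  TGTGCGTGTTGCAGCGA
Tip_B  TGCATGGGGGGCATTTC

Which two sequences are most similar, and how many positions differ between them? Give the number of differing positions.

3

Pairwise Hamming distances:
  Tip_T vs Tip_Y: 3
  Tip_T vs Tip_B: 8
  Tip_Y vs Tip_B: 10
The smallest is 3, between Tip_T and Tip_Y.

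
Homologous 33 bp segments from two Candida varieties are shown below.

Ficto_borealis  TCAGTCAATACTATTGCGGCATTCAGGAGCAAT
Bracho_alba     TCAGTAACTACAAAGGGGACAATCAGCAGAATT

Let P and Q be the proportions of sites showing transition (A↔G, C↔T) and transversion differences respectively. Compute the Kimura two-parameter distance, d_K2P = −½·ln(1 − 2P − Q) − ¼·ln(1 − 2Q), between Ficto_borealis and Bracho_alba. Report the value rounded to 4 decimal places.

Differing sites — 6:C/A (Tv); 8:A/C (Tv); 12:T/A (Tv); 14:T/A (Tv); 15:T/G (Tv); 17:C/G (Tv); 19:G/A (Ti); 22:T/A (Tv); 27:G/C (Tv); 30:C/A (Tv); 32:A/T (Tv).
Of the 11 differences, 1 transition and 10 transversions over 33 sites: P = 1/33 = 0.030303, Q = 10/33 = 0.303030.
d = −0.5·ln(0.636364) − 0.25·ln(0.393940) = −0.5·(-0.451985) − 0.25·(-0.931557) = 0.4589.

0.4589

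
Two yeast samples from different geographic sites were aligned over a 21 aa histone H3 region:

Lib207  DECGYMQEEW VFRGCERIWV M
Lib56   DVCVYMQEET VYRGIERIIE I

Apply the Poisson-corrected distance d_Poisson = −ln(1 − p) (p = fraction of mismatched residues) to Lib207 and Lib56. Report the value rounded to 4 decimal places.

0.4796

Mismatches occur at site 2 (E/V), site 4 (G/V), site 10 (W/T), site 12 (F/Y), site 15 (C/I), site 19 (W/I), site 20 (V/E), site 21 (M/I).
p = 8/21 = 0.380952.
d = −ln(1 − 0.380952) = −ln(0.619048) = 0.4796.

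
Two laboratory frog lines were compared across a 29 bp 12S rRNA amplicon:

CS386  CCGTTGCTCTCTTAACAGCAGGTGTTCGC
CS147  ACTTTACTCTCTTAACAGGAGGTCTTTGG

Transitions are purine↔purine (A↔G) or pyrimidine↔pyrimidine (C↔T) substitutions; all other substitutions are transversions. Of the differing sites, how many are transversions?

Differing sites — 1:C/A (Tv); 3:G/T (Tv); 6:G/A (Ti); 19:C/G (Tv); 24:G/C (Tv); 27:C/T (Ti); 29:C/G (Tv).
Of the 7 differences, 2 transitions and 5 transversions, so the answer is 5.

5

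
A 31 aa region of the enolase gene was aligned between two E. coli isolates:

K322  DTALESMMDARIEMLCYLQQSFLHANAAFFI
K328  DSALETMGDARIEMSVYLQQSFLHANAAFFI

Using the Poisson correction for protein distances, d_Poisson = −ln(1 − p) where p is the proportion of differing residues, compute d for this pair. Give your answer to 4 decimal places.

0.1759

Mismatches occur at site 2 (T↔S), site 6 (S↔T), site 8 (M↔G), site 15 (L↔S), site 16 (C↔V).
p = 5/31 = 0.161290.
d = −ln(1 − 0.161290) = −ln(0.838710) = 0.1759.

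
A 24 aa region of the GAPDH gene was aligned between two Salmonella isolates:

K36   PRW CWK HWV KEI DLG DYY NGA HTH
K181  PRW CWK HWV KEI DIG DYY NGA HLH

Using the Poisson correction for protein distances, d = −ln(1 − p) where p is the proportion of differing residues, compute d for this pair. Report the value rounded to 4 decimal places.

0.0870

Mismatches occur at site 14 (L→I), site 23 (T→L).
p = 2/24 = 0.083333.
d = −ln(1 − 0.083333) = −ln(0.916667) = 0.0870.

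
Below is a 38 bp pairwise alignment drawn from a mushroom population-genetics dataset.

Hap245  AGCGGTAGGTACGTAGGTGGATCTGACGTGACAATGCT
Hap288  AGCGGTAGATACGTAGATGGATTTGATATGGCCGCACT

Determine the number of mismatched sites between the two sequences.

10

Differing sites — 9:G/A; 17:G/A; 23:C/T; 27:C/T; 28:G/A; 31:A/G; 33:A/C; 34:A/G; 35:T/C; 36:G/A.
That gives 10 mismatches out of 38 aligned sites, so the Hamming distance is 10.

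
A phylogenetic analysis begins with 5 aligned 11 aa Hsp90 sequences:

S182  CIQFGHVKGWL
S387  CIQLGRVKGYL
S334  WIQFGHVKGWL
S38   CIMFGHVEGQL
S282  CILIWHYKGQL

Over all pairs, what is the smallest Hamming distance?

Pairwise Hamming distances:
  S182 vs S387: 3
  S182 vs S334: 1
  S182 vs S38: 3
  S182 vs S282: 5
  S387 vs S334: 4
  S387 vs S38: 5
  S387 vs S282: 6
  S334 vs S38: 4
  S334 vs S282: 6
  S38 vs S282: 5
The smallest is 1, between S182 and S334.

1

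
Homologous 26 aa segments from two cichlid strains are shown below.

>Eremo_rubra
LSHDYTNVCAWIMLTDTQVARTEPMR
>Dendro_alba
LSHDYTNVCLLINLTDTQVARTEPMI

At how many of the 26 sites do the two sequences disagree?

Differing sites — 10:A/L; 11:W/L; 13:M/N; 26:R/I.
That gives 4 mismatches out of 26 aligned sites, so the Hamming distance is 4.

4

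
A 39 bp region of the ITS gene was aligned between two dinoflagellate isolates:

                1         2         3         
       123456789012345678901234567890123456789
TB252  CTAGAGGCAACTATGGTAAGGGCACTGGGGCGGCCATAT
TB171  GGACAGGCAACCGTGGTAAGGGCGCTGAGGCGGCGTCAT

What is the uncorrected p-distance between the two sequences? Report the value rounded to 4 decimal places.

The sequences differ at positions 1 (C/G), 2 (T/G), 4 (G/C), 12 (T/C), 13 (A/G), 24 (A/G), 28 (G/A), 35 (C/G), 36 (A/T), 37 (T/C).
There are 10 differences over 39 sites, so p = 10/39 = 0.2564.

0.2564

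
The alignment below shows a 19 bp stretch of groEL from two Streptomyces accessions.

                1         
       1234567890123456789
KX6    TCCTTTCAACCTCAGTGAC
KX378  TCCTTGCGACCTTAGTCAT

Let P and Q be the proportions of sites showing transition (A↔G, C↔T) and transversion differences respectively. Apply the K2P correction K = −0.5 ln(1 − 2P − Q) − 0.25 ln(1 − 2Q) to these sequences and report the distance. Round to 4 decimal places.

0.3324

Mismatches occur at site 6 (T→G, transversion), site 8 (A→G, transition), site 13 (C→T, transition), site 17 (G→C, transversion), site 19 (C→T, transition).
Of the 5 differences, 3 transitions and 2 transversions over 19 sites: P = 3/19 = 0.157895, Q = 2/19 = 0.105263.
d = −0.5·ln(0.578947) − 0.25·ln(0.789474) = −0.5·(-0.546544) − 0.25·(-0.236388) = 0.3324.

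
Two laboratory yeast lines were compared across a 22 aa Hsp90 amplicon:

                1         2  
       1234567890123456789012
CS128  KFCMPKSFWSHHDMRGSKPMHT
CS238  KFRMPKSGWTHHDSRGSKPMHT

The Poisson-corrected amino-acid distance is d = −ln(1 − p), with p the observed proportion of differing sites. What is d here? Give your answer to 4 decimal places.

Mismatches occur at site 3 (C→R), site 8 (F→G), site 10 (S→T), site 14 (M→S).
p = 4/22 = 0.181818.
d = −ln(1 − 0.181818) = −ln(0.818182) = 0.2007.

0.2007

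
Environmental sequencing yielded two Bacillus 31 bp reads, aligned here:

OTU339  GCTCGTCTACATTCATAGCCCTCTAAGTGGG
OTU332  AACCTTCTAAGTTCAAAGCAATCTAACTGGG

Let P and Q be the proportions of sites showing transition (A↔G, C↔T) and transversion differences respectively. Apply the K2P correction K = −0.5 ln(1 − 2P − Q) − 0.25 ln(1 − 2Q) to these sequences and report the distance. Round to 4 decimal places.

Mismatches occur at site 1 (G→A, transition), site 2 (C→A, transversion), site 3 (T→C, transition), site 5 (G→T, transversion), site 10 (C→A, transversion), site 11 (A→G, transition), site 16 (T→A, transversion), site 20 (C→A, transversion), site 21 (C→A, transversion), site 27 (G→C, transversion).
Of the 10 differences, 3 transitions and 7 transversions over 31 sites: P = 3/31 = 0.096774, Q = 7/31 = 0.225806.
d = −0.5·ln(0.580646) − 0.25·ln(0.548388) = −0.5·(-0.543614) − 0.25·(-0.600772) = 0.4220.

0.4220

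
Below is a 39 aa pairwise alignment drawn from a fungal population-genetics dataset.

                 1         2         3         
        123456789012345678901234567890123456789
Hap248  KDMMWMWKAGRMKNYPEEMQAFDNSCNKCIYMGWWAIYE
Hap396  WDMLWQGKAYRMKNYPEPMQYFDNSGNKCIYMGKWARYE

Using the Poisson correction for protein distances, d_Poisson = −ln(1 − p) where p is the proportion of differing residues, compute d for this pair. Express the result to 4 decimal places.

0.2963

The sequences differ at positions 1 (K/W), 4 (M/L), 6 (M/Q), 7 (W/G), 10 (G/Y), 18 (E/P), 21 (A/Y), 26 (C/G), 34 (W/K), 37 (I/R).
p = 10/39 = 0.256410.
d = −ln(1 − 0.256410) = −ln(0.743590) = 0.2963.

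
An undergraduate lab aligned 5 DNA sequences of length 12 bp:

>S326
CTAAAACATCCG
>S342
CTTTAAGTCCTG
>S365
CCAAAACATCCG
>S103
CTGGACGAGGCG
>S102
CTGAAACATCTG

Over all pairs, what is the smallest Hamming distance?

1

Pairwise Hamming distances:
  S326 vs S342: 6
  S326 vs S365: 1
  S326 vs S103: 6
  S326 vs S102: 2
  S342 vs S365: 7
  S342 vs S103: 7
  S342 vs S102: 5
  S365 vs S103: 7
  S365 vs S102: 3
  S103 vs S102: 6
The smallest is 1, between S326 and S365.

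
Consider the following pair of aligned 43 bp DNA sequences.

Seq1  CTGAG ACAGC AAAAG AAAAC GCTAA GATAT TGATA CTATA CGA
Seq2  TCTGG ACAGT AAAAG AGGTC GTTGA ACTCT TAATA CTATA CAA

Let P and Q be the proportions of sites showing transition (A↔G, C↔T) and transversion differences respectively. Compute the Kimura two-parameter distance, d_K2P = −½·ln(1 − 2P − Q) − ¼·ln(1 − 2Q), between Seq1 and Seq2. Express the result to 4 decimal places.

0.5155

Mismatches occur at site 1 (C/T, transition), site 2 (T/C, transition), site 3 (G/T, transversion), site 4 (A/G, transition), site 10 (C/T, transition), site 17 (A/G, transition), site 18 (A/G, transition), site 19 (A/T, transversion), site 22 (C/T, transition), site 24 (A/G, transition), site 26 (G/A, transition), site 27 (A/C, transversion), site 29 (A/C, transversion), site 32 (G/A, transition), site 42 (G/A, transition).
Of the 15 differences, 11 transitions and 4 transversions over 43 sites: P = 11/43 = 0.255814, Q = 4/43 = 0.093023.
d = −0.5·ln(0.395349) − 0.25·ln(0.813954) = −0.5·(-0.927986) − 0.25·(-0.205851) = 0.5155.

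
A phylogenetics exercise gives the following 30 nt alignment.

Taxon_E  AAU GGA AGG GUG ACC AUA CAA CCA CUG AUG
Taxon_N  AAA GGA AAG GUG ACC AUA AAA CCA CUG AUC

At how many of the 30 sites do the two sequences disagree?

Differing sites — 3:U/A; 8:G/A; 19:C/A; 30:G/C.
That gives 4 mismatches out of 30 aligned sites, so the Hamming distance is 4.

4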